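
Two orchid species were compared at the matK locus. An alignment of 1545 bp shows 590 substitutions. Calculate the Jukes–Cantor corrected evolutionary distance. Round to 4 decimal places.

0.5337

p = 590/1545 ≈ 0.381877.
d = −(3/4) ln(1 − 4p/3) = −0.75 ln(1 − 0.509169) = −0.75 ln(0.490831)
  = −0.75 × (-0.711655) = 0.533741 substitutions/site.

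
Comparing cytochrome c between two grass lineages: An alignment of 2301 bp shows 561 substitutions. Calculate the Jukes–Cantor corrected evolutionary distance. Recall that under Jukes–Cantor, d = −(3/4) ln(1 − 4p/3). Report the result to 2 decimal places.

p = 561/2301 ≈ 0.243807.
d = −(3/4) ln(1 − 4p/3) = −0.75 ln(1 − 0.325076) = −0.75 ln(0.674924)
  = −0.75 × (-0.393155) = 0.294866 substitutions/site.

0.29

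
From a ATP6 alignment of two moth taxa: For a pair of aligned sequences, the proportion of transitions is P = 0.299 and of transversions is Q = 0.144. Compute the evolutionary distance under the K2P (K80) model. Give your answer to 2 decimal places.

Under the Kimura two-parameter model, d = −½ ln(1 − 2P − Q) − ¼ ln(1 − 2Q).
1 − 2P − Q = 0.258, giving −½ ln(0.258) = 0.677398.
1 − 2Q = 0.712, giving −¼ ln(0.712) = 0.084919.
d = 0.677398 + 0.084919 = 0.762317.

0.76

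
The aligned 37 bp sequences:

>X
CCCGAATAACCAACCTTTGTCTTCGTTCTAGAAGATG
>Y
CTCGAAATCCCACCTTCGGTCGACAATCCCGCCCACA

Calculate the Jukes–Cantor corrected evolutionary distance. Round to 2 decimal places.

0.87

The sequences differ at 19 of 37 sites, so p = 19/37 ≈ 0.513514.
d = −(3/4) ln(1 − 4p/3) = −0.75 ln(1 − 0.684685) = −0.75 ln(0.315315)
  = −0.75 × (-1.154183) = 0.865637 substitutions/site.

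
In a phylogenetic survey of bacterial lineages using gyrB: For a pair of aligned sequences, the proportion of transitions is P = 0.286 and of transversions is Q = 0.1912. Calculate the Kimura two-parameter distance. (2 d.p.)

Under the Kimura two-parameter model, d = −½ ln(1 − 2P − Q) − ¼ ln(1 − 2Q).
1 − 2P − Q = 0.2368, giving −½ ln(0.2368) = 0.720270.
1 − 2Q = 0.6176, giving −¼ ln(0.6176) = 0.120479.
d = 0.720270 + 0.120479 = 0.840749.

0.84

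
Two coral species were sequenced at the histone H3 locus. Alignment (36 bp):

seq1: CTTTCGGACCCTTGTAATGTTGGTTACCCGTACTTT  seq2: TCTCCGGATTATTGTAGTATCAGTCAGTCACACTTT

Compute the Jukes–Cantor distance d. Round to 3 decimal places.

0.608

The sequences differ at 15 of 36 sites, so p = 15/36 ≈ 0.416667.
d = −(3/4) ln(1 − 4p/3) = −0.75 ln(1 − 0.555556) = −0.75 ln(0.444444)
  = −0.75 × (-0.810931) = 0.608198 substitutions/site.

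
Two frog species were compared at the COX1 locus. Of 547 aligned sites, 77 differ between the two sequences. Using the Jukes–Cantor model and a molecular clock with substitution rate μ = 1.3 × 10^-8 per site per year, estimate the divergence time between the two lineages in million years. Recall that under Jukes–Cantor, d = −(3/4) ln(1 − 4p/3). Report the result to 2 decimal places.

p = 77/547 ≈ 0.140768.
d = −(3/4) ln(1 − 4p/3) = −0.75 ln(1 − 0.187691) = −0.75 ln(0.812309)
  = −0.75 × (-0.207874) = 0.155906 substitutions/site.
Under a molecular clock d = 2μt, so t = d/(2μ) = 0.155906 / (2 × 1.3 × 10^-8) = 6.00 million years.

6.00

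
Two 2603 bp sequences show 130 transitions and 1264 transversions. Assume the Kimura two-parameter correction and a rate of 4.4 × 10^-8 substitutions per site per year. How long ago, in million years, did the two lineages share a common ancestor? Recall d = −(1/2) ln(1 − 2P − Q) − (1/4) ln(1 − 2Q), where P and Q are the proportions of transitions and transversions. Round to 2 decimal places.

15.08

P = 130/2603 ≈ 0.049942 and Q = 1264/2603 ≈ 0.485594.
Under the Kimura two-parameter model, d = −½ ln(1 − 2P − Q) − ¼ ln(1 − 2Q).
1 − 2P − Q = 0.414522, giving −½ ln(0.414522) = 0.440315.
1 − 2Q = 0.028812, giving −¼ ln(0.028812) = 0.886741.
d = 0.440315 + 0.886741 = 1.327056.
Under a molecular clock d = 2μt, so t = d/(2μ) = 1.327056 / (2 × 4.4 × 10^-8) = 15.08 million years.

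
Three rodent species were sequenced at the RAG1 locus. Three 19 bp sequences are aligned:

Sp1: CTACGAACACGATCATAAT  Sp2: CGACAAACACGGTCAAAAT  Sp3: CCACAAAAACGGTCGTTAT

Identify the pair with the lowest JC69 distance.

Sp1 and Sp2

Sp1–Sp2: 4/19 differ, p = 0.211, d = 0.247.
Sp1–Sp3: 6/19 differ, p = 0.316, d = 0.410.
Sp2–Sp3: 5/19 differ, p = 0.263, d = 0.324.
The smallest distance is between Sp1 and Sp2.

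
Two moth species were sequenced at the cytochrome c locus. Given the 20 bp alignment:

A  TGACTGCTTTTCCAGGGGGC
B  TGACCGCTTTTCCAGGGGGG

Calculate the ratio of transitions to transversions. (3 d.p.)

Transitions are A↔G and C↔T; transversions are all other mismatches.
Transitions: 1. Transversions: 1.
R = 1/1 = 1.000.

1.000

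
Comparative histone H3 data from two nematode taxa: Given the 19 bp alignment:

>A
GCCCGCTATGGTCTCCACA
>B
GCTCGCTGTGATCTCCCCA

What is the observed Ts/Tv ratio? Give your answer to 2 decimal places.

3.00

Transitions are A↔G and C↔T; transversions are all other mismatches.
Transitions: 3. Transversions: 1.
R = 3/1 = 3.00.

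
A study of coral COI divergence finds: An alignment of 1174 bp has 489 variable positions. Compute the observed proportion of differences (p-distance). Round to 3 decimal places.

p = 489/1174 = 0.416524… ≈ 0.417 (to 3 d.p.).

0.417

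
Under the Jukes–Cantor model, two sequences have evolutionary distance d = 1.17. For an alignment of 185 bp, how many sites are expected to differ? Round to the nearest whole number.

Invert JC69: p = (3/4)(1 − e^(−4d/3)) = 0.75 × (1 − e^(-1.56)) = 0.75 × (1 − 0.210136) = 0.592398.
Expected differing sites = pL ≈ 0.592398 × 185 = 109.59363 ≈ 110.

110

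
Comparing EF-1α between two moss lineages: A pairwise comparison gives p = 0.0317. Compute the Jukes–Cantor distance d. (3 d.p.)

d = −(3/4) ln(1 − 4p/3) = −0.75 ln(1 − 0.042267) = −0.75 ln(0.957733)
  = −0.75 × (-0.043186) = 0.032390 substitutions/site.

0.032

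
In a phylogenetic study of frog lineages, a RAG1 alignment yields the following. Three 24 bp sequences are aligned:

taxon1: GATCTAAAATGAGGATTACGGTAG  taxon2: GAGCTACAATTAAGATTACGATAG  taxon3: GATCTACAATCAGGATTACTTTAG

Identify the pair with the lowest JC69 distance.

taxon1 and taxon3

taxon1–taxon2: 5/24 differ, p = 0.208, d = 0.244.
taxon1–taxon3: 4/24 differ, p = 0.167, d = 0.188.
taxon2–taxon3: 5/24 differ, p = 0.208, d = 0.244.
The smallest distance is between taxon1 and taxon3.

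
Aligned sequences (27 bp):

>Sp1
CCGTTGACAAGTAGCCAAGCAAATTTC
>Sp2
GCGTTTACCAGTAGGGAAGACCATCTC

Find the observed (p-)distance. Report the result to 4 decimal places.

0.3333

The sequences differ at 9 of 27 positions (sites 1, 6, 9, 15, 16, 20, 21, 22, 25).
p = 9/27 = 0.333333… ≈ 0.3333 (to 4 d.p.).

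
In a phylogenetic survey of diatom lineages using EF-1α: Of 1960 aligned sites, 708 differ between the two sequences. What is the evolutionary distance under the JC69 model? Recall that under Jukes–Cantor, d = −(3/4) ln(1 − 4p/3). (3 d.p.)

p = 708/1960 ≈ 0.361224.
d = −(3/4) ln(1 − 4p/3) = −0.75 ln(1 − 0.481632) = −0.75 ln(0.518368)
  = −0.75 × (-0.657070) = 0.492803 substitutions/site.

0.493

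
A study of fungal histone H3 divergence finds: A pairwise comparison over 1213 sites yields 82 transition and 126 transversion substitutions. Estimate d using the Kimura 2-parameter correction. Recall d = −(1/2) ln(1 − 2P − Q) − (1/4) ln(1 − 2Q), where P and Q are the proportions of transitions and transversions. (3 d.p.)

P = 82/1213 ≈ 0.067601 and Q = 126/1213 ≈ 0.103875.
Under the Kimura two-parameter model, d = −½ ln(1 − 2P − Q) − ¼ ln(1 − 2Q).
1 − 2P − Q = 0.760923, giving −½ ln(0.760923) = 0.136612.
1 − 2Q = 0.79225, giving −¼ ln(0.79225) = 0.058220.
d = 0.136612 + 0.058220 = 0.194832.

0.195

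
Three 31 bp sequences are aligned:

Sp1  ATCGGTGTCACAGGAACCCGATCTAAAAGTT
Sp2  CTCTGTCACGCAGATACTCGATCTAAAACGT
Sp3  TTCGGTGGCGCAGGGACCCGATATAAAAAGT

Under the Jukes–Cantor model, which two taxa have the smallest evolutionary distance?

Sp1 and Sp3

Sp1–Sp2: 10/31 differ, p = 0.323, d = 0.422.
Sp1–Sp3: 7/31 differ, p = 0.226, d = 0.269.
Sp2–Sp3: 9/31 differ, p = 0.290, d = 0.367.
The smallest distance is between Sp1 and Sp3.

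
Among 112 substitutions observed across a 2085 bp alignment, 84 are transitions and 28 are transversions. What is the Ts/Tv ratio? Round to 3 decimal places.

3.000

R = 84/28 = 3.000.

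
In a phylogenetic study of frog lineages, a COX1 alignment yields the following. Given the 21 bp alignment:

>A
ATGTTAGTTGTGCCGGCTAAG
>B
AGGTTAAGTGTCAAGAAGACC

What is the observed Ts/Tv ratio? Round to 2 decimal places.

Transitions are A↔G and C↔T; transversions are all other mismatches.
Transitions: 2. Transversions: 9.
R = 2/9 = 0.222222… ≈ 0.22 (to 2 d.p.).

0.22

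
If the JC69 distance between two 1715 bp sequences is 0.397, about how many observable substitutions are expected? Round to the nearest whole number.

Invert JC69: p = (3/4)(1 − e^(−4d/3)) = 0.75 × (1 − e^(-0.529333)) = 0.75 × (1 − 0.588998) = 0.308252.
Expected differing sites = pL ≈ 0.308252 × 1715 = 528.65218 ≈ 529.

529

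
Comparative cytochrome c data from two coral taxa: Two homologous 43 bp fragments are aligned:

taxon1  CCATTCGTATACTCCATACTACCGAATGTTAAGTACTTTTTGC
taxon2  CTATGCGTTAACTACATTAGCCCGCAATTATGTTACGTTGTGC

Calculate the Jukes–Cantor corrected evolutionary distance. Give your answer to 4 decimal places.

0.6126

The sequences differ at 18 of 43 sites, so p = 18/43 ≈ 0.418605.
d = −(3/4) ln(1 − 4p/3) = −0.75 ln(1 − 0.55814) = −0.75 ln(0.44186)
  = −0.75 × (-0.816762) = 0.612572 substitutions/site.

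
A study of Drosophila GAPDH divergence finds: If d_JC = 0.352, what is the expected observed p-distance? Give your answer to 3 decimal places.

0.281

p = (3/4)(1 − e^(−4d/3)) = 0.75 × (1 − e^(-0.469333)) = 0.75 × (1 − 0.625419) = 0.280936.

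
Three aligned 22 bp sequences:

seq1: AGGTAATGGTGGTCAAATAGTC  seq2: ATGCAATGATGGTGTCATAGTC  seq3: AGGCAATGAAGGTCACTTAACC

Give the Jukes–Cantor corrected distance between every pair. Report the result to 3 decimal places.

seq1–seq2: 6/22 sites differ → p ≈ 0.272727, d = −0.75 ln(1 − 0.363636) = 0.338988 ≈ 0.339.
seq1–seq3: 7/22 sites differ → p ≈ 0.318182, d = −0.75 ln(1 − 0.424243) = 0.414052 ≈ 0.414.
seq2–seq3: 7/22 sites differ → p ≈ 0.318182, d = −0.75 ln(1 − 0.424243) = 0.414052 ≈ 0.414.

d(seq1,seq2) = 0.339, d(seq1,seq3) = 0.414, d(seq2,seq3) = 0.414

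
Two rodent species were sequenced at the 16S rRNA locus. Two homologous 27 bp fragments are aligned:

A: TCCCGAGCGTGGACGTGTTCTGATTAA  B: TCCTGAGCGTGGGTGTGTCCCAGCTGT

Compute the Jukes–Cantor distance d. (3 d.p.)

The sequences differ at 10 of 27 sites (4, 13, 14, 19, 21, 22, 23, 24, 26, 27), so p = 10/27 ≈ 0.37037.
d = −(3/4) ln(1 − 4p/3) = −0.75 ln(1 − 0.493827) = −0.75 ln(0.506173)
  = −0.75 × (-0.680877) = 0.510658 substitutions/site.

0.511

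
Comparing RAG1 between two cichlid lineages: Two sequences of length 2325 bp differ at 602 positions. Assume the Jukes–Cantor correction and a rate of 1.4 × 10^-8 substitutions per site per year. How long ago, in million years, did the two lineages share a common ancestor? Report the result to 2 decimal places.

11.34

p = 602/2325 ≈ 0.258925.
d = −(3/4) ln(1 − 4p/3) = −0.75 ln(1 − 0.345233) = −0.75 ln(0.654767)
  = −0.75 × (-0.423476) = 0.317607 substitutions/site.
Under a molecular clock d = 2μt, so t = d/(2μ) = 0.317607 / (2 × 1.4 × 10^-8) = 11.34 million years.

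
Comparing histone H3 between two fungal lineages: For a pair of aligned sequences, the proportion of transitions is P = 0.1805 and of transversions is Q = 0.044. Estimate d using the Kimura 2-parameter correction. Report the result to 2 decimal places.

0.28

Under the Kimura two-parameter model, d = −½ ln(1 − 2P − Q) − ¼ ln(1 − 2Q).
1 − 2P − Q = 0.595, giving −½ ln(0.595) = 0.259597.
1 − 2Q = 0.912, giving −¼ ln(0.912) = 0.023029.
d = 0.259597 + 0.023029 = 0.282626.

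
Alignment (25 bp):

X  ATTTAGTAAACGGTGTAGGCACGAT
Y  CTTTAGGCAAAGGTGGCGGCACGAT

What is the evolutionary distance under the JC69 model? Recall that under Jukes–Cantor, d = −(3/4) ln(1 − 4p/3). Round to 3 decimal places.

0.289

The sequences differ at 6 of 25 sites (1, 7, 8, 11, 16, 17), so p = 6/25 = 0.24.
d = −(3/4) ln(1 − 4p/3) = −0.75 ln(1 − 0.32) = −0.75 ln(0.68)
  = −0.75 × (-0.385662) = 0.289247 substitutions/site.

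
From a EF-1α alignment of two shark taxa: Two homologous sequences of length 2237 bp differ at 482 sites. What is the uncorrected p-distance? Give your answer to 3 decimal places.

p = 482/2237 = 0.215467… ≈ 0.215 (to 3 d.p.).

0.215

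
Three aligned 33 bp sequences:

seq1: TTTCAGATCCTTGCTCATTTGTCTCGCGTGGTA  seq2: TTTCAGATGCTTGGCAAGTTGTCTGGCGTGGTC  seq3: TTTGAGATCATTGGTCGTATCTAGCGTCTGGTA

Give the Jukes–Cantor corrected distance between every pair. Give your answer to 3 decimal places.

seq1–seq2: 7/33 sites differ → p ≈ 0.212121, d = −0.75 ln(1 − 0.282828) = 0.249330 ≈ 0.249.
seq1–seq3: 10/33 sites differ → p ≈ 0.30303, d = −0.75 ln(1 − 0.40404) = 0.388186 ≈ 0.388.
seq2–seq3: 15/33 sites differ → p ≈ 0.454545, d = −0.75 ln(1 − 0.60606) = 0.698667 ≈ 0.699.

d(seq1,seq2) = 0.249, d(seq1,seq3) = 0.388, d(seq2,seq3) = 0.699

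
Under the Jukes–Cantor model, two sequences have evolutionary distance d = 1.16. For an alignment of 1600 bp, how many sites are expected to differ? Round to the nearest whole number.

944

Invert JC69: p = (3/4)(1 − e^(−4d/3)) = 0.75 × (1 − e^(-1.546667)) = 0.75 × (1 − 0.212957) = 0.590282.
Expected differing sites = pL ≈ 0.590282 × 1600 = 944.4512 ≈ 944.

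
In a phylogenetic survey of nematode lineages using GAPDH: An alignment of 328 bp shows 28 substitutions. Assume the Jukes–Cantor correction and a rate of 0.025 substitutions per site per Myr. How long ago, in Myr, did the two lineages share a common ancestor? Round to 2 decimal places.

1.81

p = 28/328 ≈ 0.085366.
d = −(3/4) ln(1 − 4p/3) = −0.75 ln(1 − 0.113821) = −0.75 ln(0.886179)
  = −0.75 × (-0.120836) = 0.090627 substitutions/site.
Under a molecular clock d = 2μt, so t = d/(2μ) = 0.090627 / (2 × 0.025) = 1.81 Myr.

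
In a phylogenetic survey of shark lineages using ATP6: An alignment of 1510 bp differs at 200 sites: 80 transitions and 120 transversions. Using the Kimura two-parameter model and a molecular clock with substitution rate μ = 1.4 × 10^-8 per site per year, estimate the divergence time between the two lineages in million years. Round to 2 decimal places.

P = 80/1510 ≈ 0.05298 and Q = 120/1510 ≈ 0.07947.
Under the Kimura two-parameter model, d = −½ ln(1 − 2P − Q) − ¼ ln(1 − 2Q).
1 − 2P − Q = 0.81457, giving −½ ln(0.81457) = 0.102547.
1 − 2Q = 0.84106, giving −¼ ln(0.84106) = 0.043273.
d = 0.102547 + 0.043273 = 0.145820.
Under a molecular clock d = 2μt, so t = d/(2μ) = 0.145820 / (2 × 1.4 × 10^-8) = 5.21 million years.

5.21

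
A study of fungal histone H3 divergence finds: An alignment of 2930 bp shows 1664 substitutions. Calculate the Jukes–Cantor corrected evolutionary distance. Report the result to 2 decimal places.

1.06

p = 1664/2930 ≈ 0.567918.
d = −(3/4) ln(1 − 4p/3) = −0.75 ln(1 − 0.757224) = −0.75 ln(0.242776)
  = −0.75 × (-1.415616) = 1.061712 substitutions/site.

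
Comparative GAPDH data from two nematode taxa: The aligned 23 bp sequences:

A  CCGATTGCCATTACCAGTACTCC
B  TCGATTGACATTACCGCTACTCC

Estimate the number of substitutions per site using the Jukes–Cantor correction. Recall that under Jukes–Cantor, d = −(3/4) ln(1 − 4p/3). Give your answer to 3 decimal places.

0.198

The sequences differ at 4 of 23 sites (1, 8, 16, 17), so p = 4/23 ≈ 0.173913.
d = −(3/4) ln(1 − 4p/3) = −0.75 ln(1 − 0.231884) = −0.75 ln(0.768116)
  = −0.75 × (-0.263815) = 0.197861 substitutions/site.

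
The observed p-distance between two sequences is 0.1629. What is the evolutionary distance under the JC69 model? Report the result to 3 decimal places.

d = −(3/4) ln(1 − 4p/3) = −0.75 ln(1 − 0.2172) = −0.75 ln(0.7828)
  = −0.75 × (-0.244878) = 0.183659 substitutions/site.

0.184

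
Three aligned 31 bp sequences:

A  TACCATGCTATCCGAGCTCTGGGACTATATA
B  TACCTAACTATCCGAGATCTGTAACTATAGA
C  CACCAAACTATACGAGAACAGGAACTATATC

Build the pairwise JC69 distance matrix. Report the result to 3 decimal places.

d(A,B) = 0.269, d(A,C) = 0.367, d(B,C) = 0.316

A–B: 7/31 sites differ → p ≈ 0.225806, d = −0.75 ln(1 − 0.301075) = 0.268659 ≈ 0.269.
A–C: 9/31 sites differ → p ≈ 0.290323, d = −0.75 ln(1 − 0.387097) = 0.367161 ≈ 0.367.
B–C: 8/31 sites differ → p ≈ 0.258065, d = −0.75 ln(1 − 0.344087) = 0.316295 ≈ 0.316.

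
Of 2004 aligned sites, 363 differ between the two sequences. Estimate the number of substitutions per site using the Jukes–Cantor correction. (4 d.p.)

p = 363/2004 ≈ 0.181138.
d = −(3/4) ln(1 − 4p/3) = −0.75 ln(1 − 0.241517) = −0.75 ln(0.758483)
  = −0.75 × (-0.276435) = 0.207326 substitutions/site.

0.2073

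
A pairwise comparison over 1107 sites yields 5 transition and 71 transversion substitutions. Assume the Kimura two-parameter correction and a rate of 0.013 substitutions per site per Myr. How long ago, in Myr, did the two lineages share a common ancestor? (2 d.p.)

2.78

P = 5/1107 ≈ 0.004517 and Q = 71/1107 ≈ 0.064137.
Under the Kimura two-parameter model, d = −½ ln(1 − 2P − Q) − ¼ ln(1 − 2Q).
1 − 2P − Q = 0.926829, giving −½ ln(0.926829) = 0.037993.
1 − 2Q = 0.871726, giving −¼ ln(0.871726) = 0.034320.
d = 0.037993 + 0.034320 = 0.072313.
Under a molecular clock d = 2μt, so t = d/(2μ) = 0.072313 / (2 × 0.013) = 2.78 Myr.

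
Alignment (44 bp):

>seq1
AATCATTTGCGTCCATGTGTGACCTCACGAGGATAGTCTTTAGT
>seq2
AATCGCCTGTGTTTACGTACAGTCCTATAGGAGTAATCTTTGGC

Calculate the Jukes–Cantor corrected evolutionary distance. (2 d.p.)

The sequences differ at 22 of 44 sites, so p = 22/44 = 0.5.
d = −(3/4) ln(1 − 4p/3) = −0.75 ln(1 − 0.666667) = −0.75 ln(0.333333)
  = −0.75 × (-1.098613) = 0.823960 substitutions/site.

0.82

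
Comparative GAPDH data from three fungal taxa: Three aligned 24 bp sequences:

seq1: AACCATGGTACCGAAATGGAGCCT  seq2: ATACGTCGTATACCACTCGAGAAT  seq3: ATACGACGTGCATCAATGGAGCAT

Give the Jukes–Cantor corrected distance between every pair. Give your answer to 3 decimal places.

d(seq1,seq2) = 0.824, d(seq1,seq3) = 0.608, d(seq2,seq3) = 0.369

seq1–seq2: 12/24 sites differ → p = 0.5, d = −0.75 ln(1 − 0.666667) = 0.823960 ≈ 0.824.
seq1–seq3: 10/24 sites differ → p ≈ 0.416667, d = −0.75 ln(1 − 0.555556) = 0.608198 ≈ 0.608.
seq2–seq3: 7/24 sites differ → p ≈ 0.291667, d = −0.75 ln(1 − 0.388889) = 0.369358 ≈ 0.369.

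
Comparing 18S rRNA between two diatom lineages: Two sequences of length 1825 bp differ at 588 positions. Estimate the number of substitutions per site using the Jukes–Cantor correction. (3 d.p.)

0.421

p = 588/1825 ≈ 0.322192.
d = −(3/4) ln(1 − 4p/3) = −0.75 ln(1 − 0.429589) = −0.75 ln(0.570411)
  = −0.75 × (-0.561398) = 0.421049 substitutions/site.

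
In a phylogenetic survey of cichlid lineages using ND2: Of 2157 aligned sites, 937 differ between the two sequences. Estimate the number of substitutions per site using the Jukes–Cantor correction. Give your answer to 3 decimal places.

p = 937/2157 ≈ 0.4344.
d = −(3/4) ln(1 − 4p/3) = −0.75 ln(1 − 0.5792) = −0.75 ln(0.4208)
  = −0.75 × (-0.865598) = 0.649199 substitutions/site.

0.649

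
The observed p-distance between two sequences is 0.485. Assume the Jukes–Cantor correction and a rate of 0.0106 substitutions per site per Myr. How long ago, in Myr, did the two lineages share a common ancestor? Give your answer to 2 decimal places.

d = −(3/4) ln(1 − 4p/3) = −0.75 ln(1 − 0.646667) = −0.75 ln(0.353333)
  = −0.75 × (-1.040344) = 0.780258 substitutions/site.
Under a molecular clock d = 2μt, so t = d/(2μ) = 0.780258 / (2 × 0.0106) = 36.80 Myr.

36.80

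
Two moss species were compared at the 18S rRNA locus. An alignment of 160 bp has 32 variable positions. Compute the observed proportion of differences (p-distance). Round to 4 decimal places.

0.2000

p = 32/160 = 0.2000.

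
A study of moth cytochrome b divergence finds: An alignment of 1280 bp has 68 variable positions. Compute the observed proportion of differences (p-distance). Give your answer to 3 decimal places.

p = 68/1280 = 0.053125 ≈ 0.053 (to 3 d.p.).

0.053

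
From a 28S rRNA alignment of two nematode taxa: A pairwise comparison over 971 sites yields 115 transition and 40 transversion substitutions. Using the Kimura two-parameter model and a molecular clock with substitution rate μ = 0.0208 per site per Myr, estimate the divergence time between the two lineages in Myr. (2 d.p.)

P = 115/971 ≈ 0.118435 and Q = 40/971 ≈ 0.041195.
Under the Kimura two-parameter model, d = −½ ln(1 − 2P − Q) − ¼ ln(1 − 2Q).
1 − 2P − Q = 0.721935, giving −½ ln(0.721935) = 0.162910.
1 − 2Q = 0.91761, giving −¼ ln(0.91761) = 0.021496.
d = 0.162910 + 0.021496 = 0.184406.
Under a molecular clock d = 2μt, so t = d/(2μ) = 0.184406 / (2 × 0.0208) = 4.43 Myr.

4.43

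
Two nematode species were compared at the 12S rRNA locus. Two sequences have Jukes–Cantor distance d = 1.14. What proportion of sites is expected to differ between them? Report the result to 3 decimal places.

0.586

p = (3/4)(1 − e^(−4d/3)) = 0.75 × (1 − e^(-1.52)) = 0.75 × (1 − 0.218712) = 0.585966.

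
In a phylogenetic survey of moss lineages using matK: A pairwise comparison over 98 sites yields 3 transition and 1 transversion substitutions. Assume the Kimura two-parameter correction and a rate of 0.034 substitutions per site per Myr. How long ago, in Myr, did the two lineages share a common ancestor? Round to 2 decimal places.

P = 3/98 ≈ 0.030612 and Q = 1/98 ≈ 0.010204.
Under the Kimura two-parameter model, d = −½ ln(1 − 2P − Q) − ¼ ln(1 − 2Q).
1 − 2P − Q = 0.928572, giving −½ ln(0.928572) = 0.037054.
1 − 2Q = 0.979592, giving −¼ ln(0.979592) = 0.005155.
d = 0.037054 + 0.005155 = 0.042209.
Under a molecular clock d = 2μt, so t = d/(2μ) = 0.042209 / (2 × 0.034) = 0.62 Myr.

0.62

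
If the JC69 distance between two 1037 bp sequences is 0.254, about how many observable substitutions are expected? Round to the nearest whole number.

223

Invert JC69: p = (3/4)(1 − e^(−4d/3)) = 0.75 × (1 − e^(-0.338667)) = 0.75 × (1 − 0.712720) = 0.215460.
Expected differing sites = pL ≈ 0.215460 × 1037 = 223.43202 ≈ 223.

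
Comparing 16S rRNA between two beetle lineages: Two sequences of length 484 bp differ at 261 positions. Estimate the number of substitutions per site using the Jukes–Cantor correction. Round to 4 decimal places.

0.9521

p = 261/484 ≈ 0.539256.
d = −(3/4) ln(1 − 4p/3) = −0.75 ln(1 − 0.719008) = −0.75 ln(0.280992)
  = −0.75 × (-1.269429) = 0.952072 substitutions/site.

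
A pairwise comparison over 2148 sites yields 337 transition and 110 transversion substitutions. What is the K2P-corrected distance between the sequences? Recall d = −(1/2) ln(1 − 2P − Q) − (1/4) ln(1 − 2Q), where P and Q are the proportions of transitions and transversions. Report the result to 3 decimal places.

P = 337/2148 ≈ 0.15689 and Q = 110/2148 ≈ 0.05121.
Under the Kimura two-parameter model, d = −½ ln(1 − 2P − Q) − ¼ ln(1 − 2Q).
1 − 2P − Q = 0.63501, giving −½ ln(0.63501) = 0.227057.
1 − 2Q = 0.89758, giving −¼ ln(0.89758) = 0.027013.
d = 0.227057 + 0.027013 = 0.254070.

0.254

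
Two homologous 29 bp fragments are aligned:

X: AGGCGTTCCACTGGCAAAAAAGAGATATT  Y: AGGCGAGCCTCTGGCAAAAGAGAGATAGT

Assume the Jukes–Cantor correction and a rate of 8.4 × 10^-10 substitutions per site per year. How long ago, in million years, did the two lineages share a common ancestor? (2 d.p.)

116.61

The sequences differ at 5 of 29 sites (6, 7, 10, 20, 28), so p = 5/29 ≈ 0.172414.
d = −(3/4) ln(1 − 4p/3) = −0.75 ln(1 − 0.229885) = −0.75 ln(0.770115)
  = −0.75 × (-0.261215) = 0.195911 substitutions/site.
Under a molecular clock d = 2μt, so t = d/(2μ) = 0.195911 / (2 × 8.4 × 10^-10) = 116.61 million years.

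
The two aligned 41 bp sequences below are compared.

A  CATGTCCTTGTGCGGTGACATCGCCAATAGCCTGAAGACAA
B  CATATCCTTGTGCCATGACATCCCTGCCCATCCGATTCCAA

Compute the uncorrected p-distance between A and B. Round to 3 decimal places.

The sequences differ at 15 of 41 positions.
p = 15/41 = 0.365853… ≈ 0.366 (to 3 d.p.).

0.366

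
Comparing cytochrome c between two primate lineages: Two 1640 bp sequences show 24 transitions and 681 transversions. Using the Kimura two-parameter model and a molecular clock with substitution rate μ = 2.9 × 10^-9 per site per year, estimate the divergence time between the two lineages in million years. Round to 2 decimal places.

P = 24/1640 ≈ 0.014634 and Q = 681/1640 ≈ 0.415244.
Under the Kimura two-parameter model, d = −½ ln(1 − 2P − Q) − ¼ ln(1 − 2Q).
1 − 2P − Q = 0.555488, giving −½ ln(0.555488) = 0.293954.
1 − 2Q = 0.169512, giving −¼ ln(0.169512) = 0.443708.
d = 0.293954 + 0.443708 = 0.737662.
Under a molecular clock d = 2μt, so t = d/(2μ) = 0.737662 / (2 × 2.9 × 10^-9) = 127.18 million years.

127.18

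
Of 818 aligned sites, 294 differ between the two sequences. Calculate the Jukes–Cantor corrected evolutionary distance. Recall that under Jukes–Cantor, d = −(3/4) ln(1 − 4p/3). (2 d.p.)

0.49

p = 294/818 ≈ 0.359413.
d = −(3/4) ln(1 − 4p/3) = −0.75 ln(1 − 0.479217) = −0.75 ln(0.520783)
  = −0.75 × (-0.652422) = 0.489317 substitutions/site.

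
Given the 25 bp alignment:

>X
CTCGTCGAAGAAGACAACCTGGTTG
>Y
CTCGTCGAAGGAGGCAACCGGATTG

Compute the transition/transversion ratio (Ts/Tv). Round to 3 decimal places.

Transitions are A↔G and C↔T; transversions are all other mismatches.
Transitions: 3. Transversions: 1.
R = 3/1 = 3.000.

3.000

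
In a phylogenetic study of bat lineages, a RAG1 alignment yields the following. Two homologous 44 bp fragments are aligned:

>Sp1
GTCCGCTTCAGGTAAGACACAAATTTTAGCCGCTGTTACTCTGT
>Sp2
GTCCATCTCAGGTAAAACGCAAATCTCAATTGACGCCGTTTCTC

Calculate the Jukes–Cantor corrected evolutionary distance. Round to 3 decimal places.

The sequences differ at 20 of 44 sites, so p = 20/44 ≈ 0.454545.
d = −(3/4) ln(1 − 4p/3) = −0.75 ln(1 − 0.60606) = −0.75 ln(0.39394)
  = −0.75 × (-0.931557) = 0.698668 substitutions/site.

0.699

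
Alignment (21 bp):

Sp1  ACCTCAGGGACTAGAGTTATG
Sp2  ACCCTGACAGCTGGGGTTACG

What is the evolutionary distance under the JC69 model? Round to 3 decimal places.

0.756

The sequences differ at 10 of 21 sites (4, 5, 6, 7, 8, 9, 10, 13, 15, 20), so p = 10/21 ≈ 0.47619.
d = −(3/4) ln(1 − 4p/3) = −0.75 ln(1 − 0.63492) = −0.75 ln(0.36508)
  = −0.75 × (-1.007639) = 0.755729 substitutions/site.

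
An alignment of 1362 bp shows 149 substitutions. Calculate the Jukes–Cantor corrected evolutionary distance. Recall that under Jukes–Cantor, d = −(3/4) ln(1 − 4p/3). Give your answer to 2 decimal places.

0.12

p = 149/1362 ≈ 0.109398.
d = −(3/4) ln(1 − 4p/3) = −0.75 ln(1 − 0.145864) = −0.75 ln(0.854136)
  = −0.75 × (-0.157665) = 0.118249 substitutions/site.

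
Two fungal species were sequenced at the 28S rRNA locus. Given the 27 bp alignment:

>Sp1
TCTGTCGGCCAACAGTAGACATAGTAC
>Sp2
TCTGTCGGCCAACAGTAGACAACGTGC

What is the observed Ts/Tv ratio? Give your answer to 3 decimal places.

0.500

Transitions are A↔G and C↔T; transversions are all other mismatches.
Transitions: 1. Transversions: 2.
R = 1/2 = 0.500.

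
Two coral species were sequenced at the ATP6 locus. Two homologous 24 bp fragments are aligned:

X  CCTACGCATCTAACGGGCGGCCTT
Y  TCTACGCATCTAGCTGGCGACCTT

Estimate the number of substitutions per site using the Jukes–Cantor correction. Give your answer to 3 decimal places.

0.188

The sequences differ at 4 of 24 sites (1, 13, 15, 20), so p = 4/24 ≈ 0.166667.
d = −(3/4) ln(1 − 4p/3) = −0.75 ln(1 − 0.222223) = −0.75 ln(0.777777)
  = −0.75 × (-0.251315) = 0.188486 substitutions/site.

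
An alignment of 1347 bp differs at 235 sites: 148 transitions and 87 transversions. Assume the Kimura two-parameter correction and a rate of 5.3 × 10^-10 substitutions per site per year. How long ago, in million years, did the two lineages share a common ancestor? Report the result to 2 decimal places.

P = 148/1347 ≈ 0.109874 and Q = 87/1347 ≈ 0.064588.
Under the Kimura two-parameter model, d = −½ ln(1 − 2P − Q) − ¼ ln(1 − 2Q).
1 − 2P − Q = 0.715664, giving −½ ln(0.715664) = 0.167272.
1 − 2Q = 0.870824, giving −¼ ln(0.870824) = 0.034579.
d = 0.167272 + 0.034579 = 0.201851.
Under a molecular clock d = 2μt, so t = d/(2μ) = 0.201851 / (2 × 5.3 × 10^-10) = 190.43 million years.

190.43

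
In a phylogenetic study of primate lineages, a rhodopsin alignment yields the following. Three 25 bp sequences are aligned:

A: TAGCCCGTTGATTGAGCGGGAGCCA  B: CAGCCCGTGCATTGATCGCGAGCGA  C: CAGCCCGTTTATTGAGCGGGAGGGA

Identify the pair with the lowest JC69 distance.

A and C

A–B: 6/25 differ, p = 0.240, d = 0.289.
A–C: 4/25 differ, p = 0.160, d = 0.180.
B–C: 5/25 differ, p = 0.200, d = 0.233.
The smallest distance is between A and C.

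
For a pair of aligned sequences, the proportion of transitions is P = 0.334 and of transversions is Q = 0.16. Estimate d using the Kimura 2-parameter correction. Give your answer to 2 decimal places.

Under the Kimura two-parameter model, d = −½ ln(1 − 2P − Q) − ¼ ln(1 − 2Q).
1 − 2P − Q = 0.172, giving −½ ln(0.172) = 0.880130.
1 − 2Q = 0.68, giving −¼ ln(0.68) = 0.096416.
d = 0.880130 + 0.096416 = 0.976546.

0.98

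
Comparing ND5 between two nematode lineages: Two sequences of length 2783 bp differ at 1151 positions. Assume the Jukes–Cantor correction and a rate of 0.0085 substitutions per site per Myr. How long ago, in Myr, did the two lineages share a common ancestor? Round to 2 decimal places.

35.37

p = 1151/2783 ≈ 0.413582.
d = −(3/4) ln(1 − 4p/3) = −0.75 ln(1 − 0.551443) = −0.75 ln(0.448557)
  = −0.75 × (-0.801720) = 0.601290 substitutions/site.
Under a molecular clock d = 2μt, so t = d/(2μ) = 0.601290 / (2 × 0.0085) = 35.37 Myr.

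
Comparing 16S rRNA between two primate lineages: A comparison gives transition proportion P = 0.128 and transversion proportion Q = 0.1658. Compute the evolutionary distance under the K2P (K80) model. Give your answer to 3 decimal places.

Under the Kimura two-parameter model, d = −½ ln(1 − 2P − Q) − ¼ ln(1 − 2Q).
1 − 2P − Q = 0.5782, giving −½ ln(0.5782) = 0.273918.
1 − 2Q = 0.6684, giving −¼ ln(0.6684) = 0.100717.
d = 0.273918 + 0.100717 = 0.374635.

0.375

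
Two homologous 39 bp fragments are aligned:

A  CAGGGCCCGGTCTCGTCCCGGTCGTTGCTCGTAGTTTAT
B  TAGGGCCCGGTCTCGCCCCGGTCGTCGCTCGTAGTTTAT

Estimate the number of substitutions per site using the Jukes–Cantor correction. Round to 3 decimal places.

0.081

The sequences differ at 3 of 39 sites (1, 16, 26), so p = 3/39 ≈ 0.076923.
d = −(3/4) ln(1 − 4p/3) = −0.75 ln(1 − 0.102564) = −0.75 ln(0.897436)
  = −0.75 × (-0.108213) = 0.081160 substitutions/site.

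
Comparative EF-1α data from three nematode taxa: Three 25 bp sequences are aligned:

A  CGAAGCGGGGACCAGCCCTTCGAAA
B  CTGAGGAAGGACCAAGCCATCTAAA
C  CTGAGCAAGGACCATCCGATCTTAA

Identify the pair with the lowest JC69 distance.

B and C

A–B: 9/25 differ, p = 0.360, d = 0.490.
A–C: 9/25 differ, p = 0.360, d = 0.490.
B–C: 5/25 differ, p = 0.200, d = 0.233.
The smallest distance is between B and C.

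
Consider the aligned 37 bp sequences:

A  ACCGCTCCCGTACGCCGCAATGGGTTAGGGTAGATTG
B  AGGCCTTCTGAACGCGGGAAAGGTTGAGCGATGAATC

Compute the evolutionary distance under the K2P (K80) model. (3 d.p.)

0.687

Of 37 sites, 2 differences are transitions and 14 are transversions, so P = 2/37 ≈ 0.054054 and Q = 14/37 ≈ 0.378378.
Under the Kimura two-parameter model, d = −½ ln(1 − 2P − Q) − ¼ ln(1 − 2Q).
1 − 2P − Q = 0.513514, giving −½ ln(0.513514) = 0.333239.
1 − 2Q = 0.243244, giving −¼ ln(0.243244) = 0.353423.
d = 0.333239 + 0.353423 = 0.686662.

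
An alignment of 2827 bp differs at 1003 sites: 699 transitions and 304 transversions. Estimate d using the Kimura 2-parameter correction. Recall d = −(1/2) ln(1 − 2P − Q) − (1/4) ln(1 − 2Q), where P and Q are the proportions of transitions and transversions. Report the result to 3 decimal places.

0.521

P = 699/2827 ≈ 0.247259 and Q = 304/2827 ≈ 0.107534.
Under the Kimura two-parameter model, d = −½ ln(1 − 2P − Q) − ¼ ln(1 − 2Q).
1 − 2P − Q = 0.397948, giving −½ ln(0.397948) = 0.460717.
1 − 2Q = 0.784932, giving −¼ ln(0.784932) = 0.060540.
d = 0.460717 + 0.060540 = 0.521257.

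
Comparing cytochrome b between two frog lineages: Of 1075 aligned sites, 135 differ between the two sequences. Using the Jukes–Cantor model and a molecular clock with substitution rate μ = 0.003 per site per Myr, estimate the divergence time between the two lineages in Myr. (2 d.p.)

p = 135/1075 ≈ 0.125581.
d = −(3/4) ln(1 − 4p/3) = −0.75 ln(1 − 0.167441) = −0.75 ln(0.832559)
  = −0.75 × (-0.183251) = 0.137438 substitutions/site.
Under a molecular clock d = 2μt, so t = d/(2μ) = 0.137438 / (2 × 0.003) = 22.91 Myr.

22.91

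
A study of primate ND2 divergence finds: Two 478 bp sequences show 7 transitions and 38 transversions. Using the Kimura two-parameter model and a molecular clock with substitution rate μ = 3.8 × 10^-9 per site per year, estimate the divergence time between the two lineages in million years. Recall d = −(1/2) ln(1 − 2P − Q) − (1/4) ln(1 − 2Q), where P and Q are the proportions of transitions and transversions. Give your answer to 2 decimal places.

P = 7/478 ≈ 0.014644 and Q = 38/478 ≈ 0.079498.
Under the Kimura two-parameter model, d = −½ ln(1 − 2P − Q) − ¼ ln(1 − 2Q).
1 − 2P − Q = 0.891214, giving −½ ln(0.891214) = 0.057585.
1 − 2Q = 0.841004, giving −¼ ln(0.841004) = 0.043290.
d = 0.057585 + 0.043290 = 0.100875.
Under a molecular clock d = 2μt, so t = d/(2μ) = 0.100875 / (2 × 3.8 × 10^-9) = 13.27 million years.

13.27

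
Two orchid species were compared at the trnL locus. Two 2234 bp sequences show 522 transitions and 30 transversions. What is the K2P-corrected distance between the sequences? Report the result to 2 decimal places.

0.33

P = 522/2234 ≈ 0.233662 and Q = 30/2234 ≈ 0.013429.
Under the Kimura two-parameter model, d = −½ ln(1 − 2P − Q) − ¼ ln(1 − 2Q).
1 − 2P − Q = 0.519247, giving −½ ln(0.519247) = 0.327688.
1 − 2Q = 0.973142, giving −¼ ln(0.973142) = 0.006806.
d = 0.327688 + 0.006806 = 0.334494.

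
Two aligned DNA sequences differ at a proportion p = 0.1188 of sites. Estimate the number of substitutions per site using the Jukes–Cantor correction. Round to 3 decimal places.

0.129

d = −(3/4) ln(1 − 4p/3) = −0.75 ln(1 − 0.1584) = −0.75 ln(0.8416)
  = −0.75 × (-0.172450) = 0.129338 substitutions/site.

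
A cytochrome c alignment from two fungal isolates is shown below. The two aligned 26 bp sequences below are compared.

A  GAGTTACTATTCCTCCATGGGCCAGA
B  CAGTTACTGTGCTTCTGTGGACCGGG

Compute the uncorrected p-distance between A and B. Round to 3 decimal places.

0.346

The sequences differ at 9 of 26 positions (sites 1, 9, 11, 13, 16, 17, 21, 24, 26).
p = 9/26 = 0.346153… ≈ 0.346 (to 3 d.p.).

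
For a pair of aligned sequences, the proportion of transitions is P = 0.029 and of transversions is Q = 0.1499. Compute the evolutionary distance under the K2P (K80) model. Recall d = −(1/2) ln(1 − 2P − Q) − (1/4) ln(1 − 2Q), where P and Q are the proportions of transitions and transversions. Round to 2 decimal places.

Under the Kimura two-parameter model, d = −½ ln(1 − 2P − Q) − ¼ ln(1 − 2Q).
1 − 2P − Q = 0.7921, giving −½ ln(0.7921) = 0.116534.
1 − 2Q = 0.7002, giving −¼ ln(0.7002) = 0.089097.
d = 0.116534 + 0.089097 = 0.205631.

0.21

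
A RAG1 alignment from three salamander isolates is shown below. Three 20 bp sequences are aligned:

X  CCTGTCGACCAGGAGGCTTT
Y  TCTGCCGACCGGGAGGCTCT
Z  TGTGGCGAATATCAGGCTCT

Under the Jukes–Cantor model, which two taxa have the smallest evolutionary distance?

X and Y

X–Y: 4/20 differ, p = 0.200, d = 0.233.
X–Z: 8/20 differ, p = 0.400, d = 0.572.
Y–Z: 7/20 differ, p = 0.350, d = 0.471.
The smallest distance is between X and Y.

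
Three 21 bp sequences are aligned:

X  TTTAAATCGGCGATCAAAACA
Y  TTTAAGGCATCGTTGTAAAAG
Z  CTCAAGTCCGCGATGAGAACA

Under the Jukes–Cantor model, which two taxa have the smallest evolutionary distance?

X–Y: 9/21 differ, p = 0.429, d = 0.635.
X–Z: 6/21 differ, p = 0.286, d = 0.360.
Y–Z: 10/21 differ, p = 0.476, d = 0.756.
The smallest distance is between X and Z.

X and Z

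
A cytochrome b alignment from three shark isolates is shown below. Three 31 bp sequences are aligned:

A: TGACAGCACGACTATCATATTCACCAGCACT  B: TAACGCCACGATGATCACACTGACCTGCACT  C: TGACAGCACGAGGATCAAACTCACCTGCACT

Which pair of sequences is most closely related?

A and C

A–B: 9/31 differ, p = 0.290, d = 0.367.
A–C: 5/31 differ, p = 0.161, d = 0.182.
B–C: 6/31 differ, p = 0.194, d = 0.224.
The smallest distance is between A and C.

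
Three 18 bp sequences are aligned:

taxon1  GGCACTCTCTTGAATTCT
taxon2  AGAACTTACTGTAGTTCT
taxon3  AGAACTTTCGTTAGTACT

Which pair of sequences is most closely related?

taxon1–taxon2: 7/18 differ, p = 0.389, d = 0.548.
taxon1–taxon3: 7/18 differ, p = 0.389, d = 0.548.
taxon2–taxon3: 4/18 differ, p = 0.222, d = 0.264.
The smallest distance is between taxon2 and taxon3.

taxon2 and taxon3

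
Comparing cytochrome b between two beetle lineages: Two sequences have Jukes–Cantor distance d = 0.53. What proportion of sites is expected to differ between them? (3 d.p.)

p = (3/4)(1 − e^(−4d/3)) = 0.75 × (1 − e^(-0.706667)) = 0.75 × (1 − 0.493286) = 0.380036.

0.380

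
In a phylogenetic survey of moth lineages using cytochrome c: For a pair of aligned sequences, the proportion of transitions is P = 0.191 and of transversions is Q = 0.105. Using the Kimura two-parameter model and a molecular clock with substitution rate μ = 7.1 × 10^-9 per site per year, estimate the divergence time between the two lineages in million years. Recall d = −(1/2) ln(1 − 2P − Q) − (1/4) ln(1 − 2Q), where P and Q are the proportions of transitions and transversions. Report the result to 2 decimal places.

27.65

Under the Kimura two-parameter model, d = −½ ln(1 − 2P − Q) − ¼ ln(1 − 2Q).
1 − 2P − Q = 0.513, giving −½ ln(0.513) = 0.333740.
1 − 2Q = 0.79, giving −¼ ln(0.79) = 0.058931.
d = 0.333740 + 0.058931 = 0.392671.
Under a molecular clock d = 2μt, so t = d/(2μ) = 0.392671 / (2 × 7.1 × 10^-9) = 27.65 million years.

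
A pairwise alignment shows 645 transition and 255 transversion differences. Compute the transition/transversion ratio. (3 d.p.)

R = 645/255 = 2.529411… ≈ 2.529 (to 3 d.p.).

2.529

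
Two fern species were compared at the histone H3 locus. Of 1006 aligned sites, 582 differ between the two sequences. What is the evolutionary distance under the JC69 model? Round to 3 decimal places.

1.107

p = 582/1006 ≈ 0.578529.
d = −(3/4) ln(1 − 4p/3) = −0.75 ln(1 − 0.771372) = −0.75 ln(0.228628)
  = −0.75 × (-1.475659) = 1.106744 substitutions/site.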